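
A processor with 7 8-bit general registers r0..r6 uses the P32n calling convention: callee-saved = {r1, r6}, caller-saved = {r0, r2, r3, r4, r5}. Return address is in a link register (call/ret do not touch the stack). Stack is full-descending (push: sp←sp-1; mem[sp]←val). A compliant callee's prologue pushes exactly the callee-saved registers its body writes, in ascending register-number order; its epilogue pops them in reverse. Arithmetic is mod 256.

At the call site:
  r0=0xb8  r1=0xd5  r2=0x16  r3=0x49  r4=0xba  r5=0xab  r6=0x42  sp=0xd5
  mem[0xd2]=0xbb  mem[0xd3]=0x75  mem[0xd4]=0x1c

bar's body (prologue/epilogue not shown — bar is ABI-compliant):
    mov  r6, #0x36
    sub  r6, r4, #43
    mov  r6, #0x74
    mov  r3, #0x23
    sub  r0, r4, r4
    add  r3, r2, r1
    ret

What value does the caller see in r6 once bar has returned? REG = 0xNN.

prologue: push r6 -> mem[0xd4]=0x42, sp=0xd4
body[0] mov  r6, #0x36 -> r6=0x36
body[1] sub  r6, r4, #43 -> r6=0x8f
body[2] mov  r6, #0x74 -> r6=0x74
body[3] mov  r3, #0x23 -> r3=0x23
body[4] sub  r0, r4, r4 -> r0=0x00
body[5] add  r3, r2, r1 -> r3=0xeb
epilogue: pop r6=0x42, sp=0xd5
r6 is callee-saved -> restored

REG = 0x42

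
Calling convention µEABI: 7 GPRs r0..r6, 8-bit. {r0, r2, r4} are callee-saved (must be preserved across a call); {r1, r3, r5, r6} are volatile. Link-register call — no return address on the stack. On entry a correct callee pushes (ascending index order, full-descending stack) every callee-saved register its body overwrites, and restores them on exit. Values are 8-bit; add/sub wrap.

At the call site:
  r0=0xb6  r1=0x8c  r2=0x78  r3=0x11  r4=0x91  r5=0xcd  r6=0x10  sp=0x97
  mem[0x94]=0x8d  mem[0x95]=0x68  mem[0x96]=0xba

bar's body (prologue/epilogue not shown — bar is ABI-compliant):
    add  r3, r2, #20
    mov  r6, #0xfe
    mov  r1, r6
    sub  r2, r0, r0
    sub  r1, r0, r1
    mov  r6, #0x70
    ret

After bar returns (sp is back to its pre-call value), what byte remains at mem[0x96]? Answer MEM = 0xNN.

prologue: push r2 -> mem[0x96]=0x78, sp=0x96
body[0] add  r3, r2, #20 -> r3=0x8c
body[1] mov  r6, #0xfe -> r6=0xfe
body[2] mov  r1, r6 -> r1=0xfe
body[3] sub  r2, r0, r0 -> r2=0x00
body[4] sub  r1, r0, r1 -> r1=0xb8
body[5] mov  r6, #0x70 -> r6=0x70
epilogue: pop r2=0x78, sp=0x97
prologue pushed ['r2'] at ['0x96']

MEM = 0x78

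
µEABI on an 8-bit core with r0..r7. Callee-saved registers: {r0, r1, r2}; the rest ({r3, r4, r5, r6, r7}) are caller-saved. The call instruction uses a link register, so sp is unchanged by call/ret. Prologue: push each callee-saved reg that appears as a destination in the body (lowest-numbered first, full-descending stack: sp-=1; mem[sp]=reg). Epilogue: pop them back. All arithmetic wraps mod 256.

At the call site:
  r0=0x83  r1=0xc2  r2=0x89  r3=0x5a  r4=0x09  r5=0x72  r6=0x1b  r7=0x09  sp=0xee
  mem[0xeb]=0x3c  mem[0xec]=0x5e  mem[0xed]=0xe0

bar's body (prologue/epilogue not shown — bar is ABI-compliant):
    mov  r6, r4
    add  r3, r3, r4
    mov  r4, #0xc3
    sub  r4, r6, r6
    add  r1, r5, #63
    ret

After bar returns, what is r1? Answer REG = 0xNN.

REG = 0xc2

prologue: push r1 → mem[0xed]=0xc2, sp=0xed
body[0] mov  r6, r4 → r6=0x09
body[1] add  r3, r3, r4 → r3=0x63
body[2] mov  r4, #0xc3 → r4=0xc3
body[3] sub  r4, r6, r6 → r4=0x00
body[4] add  r1, r5, #63 → r1=0xb1
epilogue: pop r1=0xc2, sp=0xee
r1 is callee-saved → restored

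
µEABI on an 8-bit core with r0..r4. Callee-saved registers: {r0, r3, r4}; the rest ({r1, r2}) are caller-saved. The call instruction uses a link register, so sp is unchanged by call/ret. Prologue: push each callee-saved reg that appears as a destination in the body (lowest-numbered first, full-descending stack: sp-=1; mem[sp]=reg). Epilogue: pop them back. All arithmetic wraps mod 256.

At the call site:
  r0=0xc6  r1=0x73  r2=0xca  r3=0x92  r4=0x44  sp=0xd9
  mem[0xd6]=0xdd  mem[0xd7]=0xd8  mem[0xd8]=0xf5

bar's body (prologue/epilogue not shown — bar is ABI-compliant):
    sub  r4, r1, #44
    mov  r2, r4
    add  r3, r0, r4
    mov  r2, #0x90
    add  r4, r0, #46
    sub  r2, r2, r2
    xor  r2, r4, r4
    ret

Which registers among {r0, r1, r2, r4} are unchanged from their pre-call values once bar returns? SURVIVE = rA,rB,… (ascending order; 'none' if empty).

SURVIVE = r0,r1,r4

prologue: push r3 -> mem[0xd8]=0x92, sp=0xd8
prologue: push r4 -> mem[0xd7]=0x44, sp=0xd7
body[0] sub  r4, r1, #44 -> r4=0x47
body[1] mov  r2, r4 -> r2=0x47
body[2] add  r3, r0, r4 -> r3=0x0d
body[3] mov  r2, #0x90 -> r2=0x90
body[4] add  r4, r0, #46 -> r4=0xf4
body[5] sub  r2, r2, r2 -> r2=0x00
body[6] xor  r2, r4, r4 -> r2=0x00
epilogue: pop r4=0x44, sp=0xd8
epilogue: pop r3=0x92, sp=0xd9
r0: callee-saved, written=False
r1: caller-saved, written=False
r2: caller-saved, written=True
r4: callee-saved, written=True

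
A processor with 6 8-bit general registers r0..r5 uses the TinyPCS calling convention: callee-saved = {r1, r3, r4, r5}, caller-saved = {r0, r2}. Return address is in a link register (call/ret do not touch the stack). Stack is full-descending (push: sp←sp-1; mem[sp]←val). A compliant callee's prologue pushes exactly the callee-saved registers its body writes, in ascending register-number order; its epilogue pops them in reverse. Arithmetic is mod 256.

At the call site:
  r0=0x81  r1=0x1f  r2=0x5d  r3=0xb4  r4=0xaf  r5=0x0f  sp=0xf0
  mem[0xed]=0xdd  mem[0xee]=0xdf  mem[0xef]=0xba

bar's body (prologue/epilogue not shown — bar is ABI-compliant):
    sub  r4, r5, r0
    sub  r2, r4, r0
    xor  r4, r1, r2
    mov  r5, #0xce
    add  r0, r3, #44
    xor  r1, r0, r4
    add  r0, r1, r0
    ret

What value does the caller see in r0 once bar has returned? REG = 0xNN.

REG = 0xd2

prologue: push r1 → mem[0xef]=0x1f, sp=0xef
prologue: push r4 → mem[0xee]=0xaf, sp=0xee
prologue: push r5 → mem[0xed]=0x0f, sp=0xed
body[0] sub  r4, r5, r0 → r4=0x8e
body[1] sub  r2, r4, r0 → r2=0x0d
body[2] xor  r4, r1, r2 → r4=0x12
body[3] mov  r5, #0xce → r5=0xce
body[4] add  r0, r3, #44 → r0=0xe0
body[5] xor  r1, r0, r4 → r1=0xf2
body[6] add  r0, r1, r0 → r0=0xd2
epilogue: pop r5=0x0f, sp=0xee
epilogue: pop r4=0xaf, sp=0xef
epilogue: pop r1=0x1f, sp=0xf0
r0 is caller-saved → body value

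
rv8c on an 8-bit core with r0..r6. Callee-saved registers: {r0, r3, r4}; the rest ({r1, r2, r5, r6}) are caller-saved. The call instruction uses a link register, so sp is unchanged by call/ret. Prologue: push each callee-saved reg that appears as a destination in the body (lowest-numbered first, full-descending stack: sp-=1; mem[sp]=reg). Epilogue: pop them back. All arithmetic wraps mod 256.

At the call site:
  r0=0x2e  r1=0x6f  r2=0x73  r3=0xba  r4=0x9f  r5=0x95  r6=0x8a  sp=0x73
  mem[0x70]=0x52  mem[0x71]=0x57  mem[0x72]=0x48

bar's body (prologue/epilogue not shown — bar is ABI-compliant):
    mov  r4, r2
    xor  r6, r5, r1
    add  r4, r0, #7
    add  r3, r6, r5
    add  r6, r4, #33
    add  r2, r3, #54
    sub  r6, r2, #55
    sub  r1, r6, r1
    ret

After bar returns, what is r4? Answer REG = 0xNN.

prologue: push r3 -> mem[0x72]=0xba, sp=0x72
prologue: push r4 -> mem[0x71]=0x9f, sp=0x71
body[0] mov  r4, r2 -> r4=0x73
body[1] xor  r6, r5, r1 -> r6=0xfa
body[2] add  r4, r0, #7 -> r4=0x35
body[3] add  r3, r6, r5 -> r3=0x8f
body[4] add  r6, r4, #33 -> r6=0x56
body[5] add  r2, r3, #54 -> r2=0xc5
body[6] sub  r6, r2, #55 -> r6=0x8e
body[7] sub  r1, r6, r1 -> r1=0x1f
epilogue: pop r4=0x9f, sp=0x72
epilogue: pop r3=0xba, sp=0x73
r4 is callee-saved -> restored

REG = 0x9f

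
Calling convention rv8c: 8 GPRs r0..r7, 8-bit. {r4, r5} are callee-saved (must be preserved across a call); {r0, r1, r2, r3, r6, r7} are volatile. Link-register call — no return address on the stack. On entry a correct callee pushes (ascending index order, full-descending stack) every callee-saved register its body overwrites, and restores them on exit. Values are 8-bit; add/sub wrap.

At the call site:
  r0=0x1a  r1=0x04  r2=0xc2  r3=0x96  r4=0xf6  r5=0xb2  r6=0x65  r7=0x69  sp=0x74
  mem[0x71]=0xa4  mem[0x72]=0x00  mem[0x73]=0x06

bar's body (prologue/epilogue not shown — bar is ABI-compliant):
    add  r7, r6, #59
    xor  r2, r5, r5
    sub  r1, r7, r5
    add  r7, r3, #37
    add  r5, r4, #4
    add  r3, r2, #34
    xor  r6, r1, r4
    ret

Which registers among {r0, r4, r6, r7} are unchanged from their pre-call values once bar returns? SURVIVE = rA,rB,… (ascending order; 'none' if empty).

SURVIVE = r0,r4

prologue: push r5 → mem[0x73]=0xb2, sp=0x73
body[0] add  r7, r6, #59 → r7=0xa0
body[1] xor  r2, r5, r5 → r2=0x00
body[2] sub  r1, r7, r5 → r1=0xee
body[3] add  r7, r3, #37 → r7=0xbb
body[4] add  r5, r4, #4 → r5=0xfa
body[5] add  r3, r2, #34 → r3=0x22
body[6] xor  r6, r1, r4 → r6=0x18
epilogue: pop r5=0xb2, sp=0x74
r0: caller-saved, written=False
r4: callee-saved, written=False
r6: caller-saved, written=True
r7: caller-saved, written=True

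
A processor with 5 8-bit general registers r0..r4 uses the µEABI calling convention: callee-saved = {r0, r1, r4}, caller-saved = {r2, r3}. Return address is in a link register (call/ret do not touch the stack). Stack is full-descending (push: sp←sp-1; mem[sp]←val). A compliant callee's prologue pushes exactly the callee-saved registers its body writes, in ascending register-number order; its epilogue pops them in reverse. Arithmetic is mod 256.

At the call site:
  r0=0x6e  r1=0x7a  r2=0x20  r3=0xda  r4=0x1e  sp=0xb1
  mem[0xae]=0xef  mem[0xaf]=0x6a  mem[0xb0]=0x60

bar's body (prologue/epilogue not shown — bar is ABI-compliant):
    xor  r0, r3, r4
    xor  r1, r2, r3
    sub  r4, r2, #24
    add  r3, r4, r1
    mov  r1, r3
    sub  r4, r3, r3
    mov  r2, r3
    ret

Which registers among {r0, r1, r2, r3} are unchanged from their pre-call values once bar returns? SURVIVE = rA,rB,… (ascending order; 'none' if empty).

prologue: push r0 → mem[0xb0]=0x6e, sp=0xb0
prologue: push r1 → mem[0xaf]=0x7a, sp=0xaf
prologue: push r4 → mem[0xae]=0x1e, sp=0xae
body[0] xor  r0, r3, r4 → r0=0xc4
body[1] xor  r1, r2, r3 → r1=0xfa
body[2] sub  r4, r2, #24 → r4=0x08
body[3] add  r3, r4, r1 → r3=0x02
body[4] mov  r1, r3 → r1=0x02
body[5] sub  r4, r3, r3 → r4=0x00
body[6] mov  r2, r3 → r2=0x02
epilogue: pop r4=0x1e, sp=0xaf
epilogue: pop r1=0x7a, sp=0xb0
epilogue: pop r0=0x6e, sp=0xb1
r0: callee-saved, written=True
r1: callee-saved, written=True
r2: caller-saved, written=True
r3: caller-saved, written=True

SURVIVE = r0,r1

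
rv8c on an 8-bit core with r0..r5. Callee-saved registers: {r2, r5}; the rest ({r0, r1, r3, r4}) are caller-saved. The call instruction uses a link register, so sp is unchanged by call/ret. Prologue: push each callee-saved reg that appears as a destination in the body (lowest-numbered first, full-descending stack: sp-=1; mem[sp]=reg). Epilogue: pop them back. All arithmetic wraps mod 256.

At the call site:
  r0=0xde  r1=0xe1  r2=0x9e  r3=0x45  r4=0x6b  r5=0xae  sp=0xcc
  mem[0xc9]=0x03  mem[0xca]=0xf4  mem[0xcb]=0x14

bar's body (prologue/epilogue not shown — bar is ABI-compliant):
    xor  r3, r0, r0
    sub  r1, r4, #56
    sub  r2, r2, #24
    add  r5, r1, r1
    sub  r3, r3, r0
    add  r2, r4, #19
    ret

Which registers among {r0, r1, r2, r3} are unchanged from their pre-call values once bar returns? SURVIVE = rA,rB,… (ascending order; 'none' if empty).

prologue: push r2 → mem[0xcb]=0x9e, sp=0xcb
prologue: push r5 → mem[0xca]=0xae, sp=0xca
body[0] xor  r3, r0, r0 → r3=0x00
body[1] sub  r1, r4, #56 → r1=0x33
body[2] sub  r2, r2, #24 → r2=0x86
body[3] add  r5, r1, r1 → r5=0x66
body[4] sub  r3, r3, r0 → r3=0x22
body[5] add  r2, r4, #19 → r2=0x7e
epilogue: pop r5=0xae, sp=0xcb
epilogue: pop r2=0x9e, sp=0xcc
r0: caller-saved, written=False
r1: caller-saved, written=True
r2: callee-saved, written=True
r3: caller-saved, written=True

SURVIVE = r0,r2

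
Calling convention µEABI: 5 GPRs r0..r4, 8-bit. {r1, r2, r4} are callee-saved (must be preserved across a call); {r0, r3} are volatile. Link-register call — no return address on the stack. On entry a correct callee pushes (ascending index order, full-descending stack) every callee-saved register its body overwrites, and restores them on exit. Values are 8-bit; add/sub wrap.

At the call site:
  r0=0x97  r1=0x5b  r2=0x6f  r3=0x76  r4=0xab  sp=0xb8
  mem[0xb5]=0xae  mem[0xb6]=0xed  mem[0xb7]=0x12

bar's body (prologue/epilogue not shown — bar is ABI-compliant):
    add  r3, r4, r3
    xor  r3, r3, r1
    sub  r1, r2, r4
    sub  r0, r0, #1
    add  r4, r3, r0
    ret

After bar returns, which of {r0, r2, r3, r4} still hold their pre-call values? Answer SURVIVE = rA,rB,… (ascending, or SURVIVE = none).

SURVIVE = r2,r4

prologue: push r1 → mem[0xb7]=0x5b, sp=0xb7
prologue: push r4 → mem[0xb6]=0xab, sp=0xb6
body[0] add  r3, r4, r3 → r3=0x21
body[1] xor  r3, r3, r1 → r3=0x7a
body[2] sub  r1, r2, r4 → r1=0xc4
body[3] sub  r0, r0, #1 → r0=0x96
body[4] add  r4, r3, r0 → r4=0x10
epilogue: pop r4=0xab, sp=0xb7
epilogue: pop r1=0x5b, sp=0xb8
r0: caller-saved, written=True
r2: callee-saved, written=False
r3: caller-saved, written=True
r4: callee-saved, written=True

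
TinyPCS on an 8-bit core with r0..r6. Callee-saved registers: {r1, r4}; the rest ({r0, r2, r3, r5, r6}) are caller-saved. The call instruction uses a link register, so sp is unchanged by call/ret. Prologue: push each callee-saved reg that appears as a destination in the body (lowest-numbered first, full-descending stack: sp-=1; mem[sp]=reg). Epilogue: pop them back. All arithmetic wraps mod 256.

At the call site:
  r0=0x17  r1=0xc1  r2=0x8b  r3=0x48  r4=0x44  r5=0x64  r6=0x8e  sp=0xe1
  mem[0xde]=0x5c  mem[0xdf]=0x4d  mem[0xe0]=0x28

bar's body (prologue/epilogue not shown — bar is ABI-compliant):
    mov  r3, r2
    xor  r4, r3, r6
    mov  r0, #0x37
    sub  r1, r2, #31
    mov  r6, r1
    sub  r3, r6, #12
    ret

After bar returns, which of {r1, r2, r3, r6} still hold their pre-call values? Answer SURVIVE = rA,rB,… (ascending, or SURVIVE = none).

SURVIVE = r1,r2

prologue: push r1 -> mem[0xe0]=0xc1, sp=0xe0
prologue: push r4 -> mem[0xdf]=0x44, sp=0xdf
body[0] mov  r3, r2 -> r3=0x8b
body[1] xor  r4, r3, r6 -> r4=0x05
body[2] mov  r0, #0x37 -> r0=0x37
body[3] sub  r1, r2, #31 -> r1=0x6c
body[4] mov  r6, r1 -> r6=0x6c
body[5] sub  r3, r6, #12 -> r3=0x60
epilogue: pop r4=0x44, sp=0xe0
epilogue: pop r1=0xc1, sp=0xe1
r1: callee-saved, written=True
r2: caller-saved, written=False
r3: caller-saved, written=True
r6: caller-saved, written=True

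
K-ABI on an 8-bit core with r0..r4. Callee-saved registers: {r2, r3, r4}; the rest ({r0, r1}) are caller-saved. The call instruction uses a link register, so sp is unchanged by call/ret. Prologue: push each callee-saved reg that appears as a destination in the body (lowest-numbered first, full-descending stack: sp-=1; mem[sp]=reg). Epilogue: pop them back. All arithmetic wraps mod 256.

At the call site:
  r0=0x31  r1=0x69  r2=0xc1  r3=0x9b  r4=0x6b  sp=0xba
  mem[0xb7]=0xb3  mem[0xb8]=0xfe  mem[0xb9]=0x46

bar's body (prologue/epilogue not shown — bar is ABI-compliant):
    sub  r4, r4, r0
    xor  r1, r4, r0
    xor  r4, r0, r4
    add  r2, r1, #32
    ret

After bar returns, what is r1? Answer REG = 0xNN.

prologue: push r2 -> mem[0xb9]=0xc1, sp=0xb9
prologue: push r4 -> mem[0xb8]=0x6b, sp=0xb8
body[0] sub  r4, r4, r0 -> r4=0x3a
body[1] xor  r1, r4, r0 -> r1=0x0b
body[2] xor  r4, r0, r4 -> r4=0x0b
body[3] add  r2, r1, #32 -> r2=0x2b
epilogue: pop r4=0x6b, sp=0xb9
epilogue: pop r2=0xc1, sp=0xba
r1 is caller-saved -> body value

REG = 0x0b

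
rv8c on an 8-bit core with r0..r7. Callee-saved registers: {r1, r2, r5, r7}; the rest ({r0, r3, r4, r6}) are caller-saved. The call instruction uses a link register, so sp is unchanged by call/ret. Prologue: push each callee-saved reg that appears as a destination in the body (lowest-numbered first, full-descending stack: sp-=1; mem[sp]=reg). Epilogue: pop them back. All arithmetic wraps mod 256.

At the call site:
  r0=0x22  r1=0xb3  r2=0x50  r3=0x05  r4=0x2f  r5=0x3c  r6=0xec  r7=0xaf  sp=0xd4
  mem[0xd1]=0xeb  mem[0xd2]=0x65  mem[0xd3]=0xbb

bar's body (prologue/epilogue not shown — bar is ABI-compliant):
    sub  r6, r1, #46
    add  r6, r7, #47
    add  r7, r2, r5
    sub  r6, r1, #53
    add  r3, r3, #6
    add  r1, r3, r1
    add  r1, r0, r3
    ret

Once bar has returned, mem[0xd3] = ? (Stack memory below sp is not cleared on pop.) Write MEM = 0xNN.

prologue: push r1 → mem[0xd3]=0xb3, sp=0xd3
prologue: push r7 → mem[0xd2]=0xaf, sp=0xd2
body[0] sub  r6, r1, #46 → r6=0x85
body[1] add  r6, r7, #47 → r6=0xde
body[2] add  r7, r2, r5 → r7=0x8c
body[3] sub  r6, r1, #53 → r6=0x7e
body[4] add  r3, r3, #6 → r3=0x0b
body[5] add  r1, r3, r1 → r1=0xbe
body[6] add  r1, r0, r3 → r1=0x2d
epilogue: pop r7=0xaf, sp=0xd3
epilogue: pop r1=0xb3, sp=0xd4
prologue pushed ['r1', 'r7'] at ['0xd3', '0xd2']

MEM = 0xb3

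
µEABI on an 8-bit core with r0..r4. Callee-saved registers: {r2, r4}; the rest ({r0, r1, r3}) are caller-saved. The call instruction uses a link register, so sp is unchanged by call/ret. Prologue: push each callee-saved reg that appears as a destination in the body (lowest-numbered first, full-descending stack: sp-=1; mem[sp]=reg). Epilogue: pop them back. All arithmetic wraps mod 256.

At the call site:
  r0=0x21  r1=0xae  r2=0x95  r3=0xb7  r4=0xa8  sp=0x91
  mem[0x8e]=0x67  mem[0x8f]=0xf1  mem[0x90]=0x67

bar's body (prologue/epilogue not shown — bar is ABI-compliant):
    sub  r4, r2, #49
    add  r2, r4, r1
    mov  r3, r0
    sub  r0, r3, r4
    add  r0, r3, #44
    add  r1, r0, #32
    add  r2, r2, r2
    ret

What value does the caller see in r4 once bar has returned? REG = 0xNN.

REG = 0xa8

prologue: push r2 → mem[0x90]=0x95, sp=0x90
prologue: push r4 → mem[0x8f]=0xa8, sp=0x8f
body[0] sub  r4, r2, #49 → r4=0x64
body[1] add  r2, r4, r1 → r2=0x12
body[2] mov  r3, r0 → r3=0x21
body[3] sub  r0, r3, r4 → r0=0xbd
body[4] add  r0, r3, #44 → r0=0x4d
body[5] add  r1, r0, #32 → r1=0x6d
body[6] add  r2, r2, r2 → r2=0x24
epilogue: pop r4=0xa8, sp=0x90
epilogue: pop r2=0x95, sp=0x91
r4 is callee-saved → restored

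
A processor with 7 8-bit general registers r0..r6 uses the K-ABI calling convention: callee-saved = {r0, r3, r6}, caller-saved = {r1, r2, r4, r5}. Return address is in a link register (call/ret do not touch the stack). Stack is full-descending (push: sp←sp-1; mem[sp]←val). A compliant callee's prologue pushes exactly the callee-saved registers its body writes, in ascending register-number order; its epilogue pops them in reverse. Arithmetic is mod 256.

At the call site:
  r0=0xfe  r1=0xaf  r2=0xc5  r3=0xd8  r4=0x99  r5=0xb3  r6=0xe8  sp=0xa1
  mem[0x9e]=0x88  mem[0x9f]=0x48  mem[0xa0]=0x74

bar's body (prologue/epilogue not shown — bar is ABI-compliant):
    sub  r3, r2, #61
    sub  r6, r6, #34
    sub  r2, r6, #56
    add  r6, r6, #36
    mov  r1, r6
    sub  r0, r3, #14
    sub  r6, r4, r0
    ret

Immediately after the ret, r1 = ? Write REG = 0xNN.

REG = 0xea

prologue: push r0 → mem[0xa0]=0xfe, sp=0xa0
prologue: push r3 → mem[0x9f]=0xd8, sp=0x9f
prologue: push r6 → mem[0x9e]=0xe8, sp=0x9e
body[0] sub  r3, r2, #61 → r3=0x88
body[1] sub  r6, r6, #34 → r6=0xc6
body[2] sub  r2, r6, #56 → r2=0x8e
body[3] add  r6, r6, #36 → r6=0xea
body[4] mov  r1, r6 → r1=0xea
body[5] sub  r0, r3, #14 → r0=0x7a
body[6] sub  r6, r4, r0 → r6=0x1f
epilogue: pop r6=0xe8, sp=0x9f
epilogue: pop r3=0xd8, sp=0xa0
epilogue: pop r0=0xfe, sp=0xa1
r1 is caller-saved → body value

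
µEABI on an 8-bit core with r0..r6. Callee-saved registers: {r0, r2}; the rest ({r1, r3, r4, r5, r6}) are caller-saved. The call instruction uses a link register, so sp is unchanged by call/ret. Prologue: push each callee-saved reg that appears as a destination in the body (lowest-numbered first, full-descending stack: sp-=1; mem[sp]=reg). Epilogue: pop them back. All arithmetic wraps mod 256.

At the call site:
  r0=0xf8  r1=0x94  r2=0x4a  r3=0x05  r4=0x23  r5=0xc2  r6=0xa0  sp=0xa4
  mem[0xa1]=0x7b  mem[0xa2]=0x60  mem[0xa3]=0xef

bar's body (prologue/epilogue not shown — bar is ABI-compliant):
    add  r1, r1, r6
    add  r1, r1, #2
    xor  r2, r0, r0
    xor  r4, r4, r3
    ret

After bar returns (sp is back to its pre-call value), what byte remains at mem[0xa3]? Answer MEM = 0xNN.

prologue: push r2 → mem[0xa3]=0x4a, sp=0xa3
body[0] add  r1, r1, r6 → r1=0x34
body[1] add  r1, r1, #2 → r1=0x36
body[2] xor  r2, r0, r0 → r2=0x00
body[3] xor  r4, r4, r3 → r4=0x26
epilogue: pop r2=0x4a, sp=0xa4
prologue pushed ['r2'] at ['0xa3']

MEM = 0x4a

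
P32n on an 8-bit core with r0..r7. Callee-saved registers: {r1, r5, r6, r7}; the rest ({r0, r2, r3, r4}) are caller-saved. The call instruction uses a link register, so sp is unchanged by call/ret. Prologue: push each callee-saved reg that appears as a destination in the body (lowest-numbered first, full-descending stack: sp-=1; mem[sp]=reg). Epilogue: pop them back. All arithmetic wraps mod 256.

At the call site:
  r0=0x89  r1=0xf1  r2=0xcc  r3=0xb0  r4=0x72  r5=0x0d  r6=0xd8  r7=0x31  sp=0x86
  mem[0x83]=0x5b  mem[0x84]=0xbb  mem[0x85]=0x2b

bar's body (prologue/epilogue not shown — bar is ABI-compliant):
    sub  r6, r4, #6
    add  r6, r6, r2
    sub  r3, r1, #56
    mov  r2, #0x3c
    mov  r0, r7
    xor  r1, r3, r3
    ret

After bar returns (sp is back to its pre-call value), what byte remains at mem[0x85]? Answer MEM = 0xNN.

MEM = 0xf1

prologue: push r1 → mem[0x85]=0xf1, sp=0x85
prologue: push r6 → mem[0x84]=0xd8, sp=0x84
body[0] sub  r6, r4, #6 → r6=0x6c
body[1] add  r6, r6, r2 → r6=0x38
body[2] sub  r3, r1, #56 → r3=0xb9
body[3] mov  r2, #0x3c → r2=0x3c
body[4] mov  r0, r7 → r0=0x31
body[5] xor  r1, r3, r3 → r1=0x00
epilogue: pop r6=0xd8, sp=0x85
epilogue: pop r1=0xf1, sp=0x86
prologue pushed ['r1', 'r6'] at ['0x85', '0x84']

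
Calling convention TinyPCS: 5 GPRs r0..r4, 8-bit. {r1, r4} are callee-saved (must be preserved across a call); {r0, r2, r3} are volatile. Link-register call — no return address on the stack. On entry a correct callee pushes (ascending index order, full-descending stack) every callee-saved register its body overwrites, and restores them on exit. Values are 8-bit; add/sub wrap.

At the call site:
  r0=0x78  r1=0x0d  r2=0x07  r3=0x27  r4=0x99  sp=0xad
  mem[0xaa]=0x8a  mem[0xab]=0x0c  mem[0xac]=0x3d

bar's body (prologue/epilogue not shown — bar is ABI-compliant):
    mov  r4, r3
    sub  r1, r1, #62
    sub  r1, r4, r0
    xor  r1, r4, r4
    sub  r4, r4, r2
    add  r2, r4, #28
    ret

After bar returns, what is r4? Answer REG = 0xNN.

prologue: push r1 → mem[0xac]=0x0d, sp=0xac
prologue: push r4 → mem[0xab]=0x99, sp=0xab
body[0] mov  r4, r3 → r4=0x27
body[1] sub  r1, r1, #62 → r1=0xcf
body[2] sub  r1, r4, r0 → r1=0xaf
body[3] xor  r1, r4, r4 → r1=0x00
body[4] sub  r4, r4, r2 → r4=0x20
body[5] add  r2, r4, #28 → r2=0x3c
epilogue: pop r4=0x99, sp=0xac
epilogue: pop r1=0x0d, sp=0xad
r4 is callee-saved → restored

REG = 0x99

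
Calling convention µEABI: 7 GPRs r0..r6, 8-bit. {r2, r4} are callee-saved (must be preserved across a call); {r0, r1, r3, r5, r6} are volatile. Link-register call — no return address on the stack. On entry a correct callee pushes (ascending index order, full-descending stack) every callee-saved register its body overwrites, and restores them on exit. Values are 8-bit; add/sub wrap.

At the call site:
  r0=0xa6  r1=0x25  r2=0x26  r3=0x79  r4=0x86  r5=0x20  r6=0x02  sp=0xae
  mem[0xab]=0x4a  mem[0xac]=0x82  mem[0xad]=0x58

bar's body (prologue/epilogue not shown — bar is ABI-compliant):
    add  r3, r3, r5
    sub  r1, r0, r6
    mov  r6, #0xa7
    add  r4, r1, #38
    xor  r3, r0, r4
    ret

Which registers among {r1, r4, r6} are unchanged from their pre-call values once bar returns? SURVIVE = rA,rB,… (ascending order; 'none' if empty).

prologue: push r4 -> mem[0xad]=0x86, sp=0xad
body[0] add  r3, r3, r5 -> r3=0x99
body[1] sub  r1, r0, r6 -> r1=0xa4
body[2] mov  r6, #0xa7 -> r6=0xa7
body[3] add  r4, r1, #38 -> r4=0xca
body[4] xor  r3, r0, r4 -> r3=0x6c
epilogue: pop r4=0x86, sp=0xae
r1: caller-saved, written=True
r4: callee-saved, written=True
r6: caller-saved, written=True

SURVIVE = r4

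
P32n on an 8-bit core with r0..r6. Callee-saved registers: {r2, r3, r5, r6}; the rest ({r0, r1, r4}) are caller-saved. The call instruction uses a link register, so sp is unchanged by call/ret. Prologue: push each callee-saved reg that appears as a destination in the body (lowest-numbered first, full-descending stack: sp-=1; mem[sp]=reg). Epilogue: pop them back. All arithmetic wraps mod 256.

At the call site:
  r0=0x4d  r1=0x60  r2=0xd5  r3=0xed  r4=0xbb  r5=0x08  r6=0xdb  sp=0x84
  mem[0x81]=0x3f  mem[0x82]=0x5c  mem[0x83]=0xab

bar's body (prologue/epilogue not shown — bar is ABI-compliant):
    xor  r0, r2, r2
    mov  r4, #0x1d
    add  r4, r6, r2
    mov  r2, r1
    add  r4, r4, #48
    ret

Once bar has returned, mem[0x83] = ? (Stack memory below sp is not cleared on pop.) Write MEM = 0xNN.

MEM = 0xd5

prologue: push r2 → mem[0x83]=0xd5, sp=0x83
body[0] xor  r0, r2, r2 → r0=0x00
body[1] mov  r4, #0x1d → r4=0x1d
body[2] add  r4, r6, r2 → r4=0xb0
body[3] mov  r2, r1 → r2=0x60
body[4] add  r4, r4, #48 → r4=0xe0
epilogue: pop r2=0xd5, sp=0x84
prologue pushed ['r2'] at ['0x83']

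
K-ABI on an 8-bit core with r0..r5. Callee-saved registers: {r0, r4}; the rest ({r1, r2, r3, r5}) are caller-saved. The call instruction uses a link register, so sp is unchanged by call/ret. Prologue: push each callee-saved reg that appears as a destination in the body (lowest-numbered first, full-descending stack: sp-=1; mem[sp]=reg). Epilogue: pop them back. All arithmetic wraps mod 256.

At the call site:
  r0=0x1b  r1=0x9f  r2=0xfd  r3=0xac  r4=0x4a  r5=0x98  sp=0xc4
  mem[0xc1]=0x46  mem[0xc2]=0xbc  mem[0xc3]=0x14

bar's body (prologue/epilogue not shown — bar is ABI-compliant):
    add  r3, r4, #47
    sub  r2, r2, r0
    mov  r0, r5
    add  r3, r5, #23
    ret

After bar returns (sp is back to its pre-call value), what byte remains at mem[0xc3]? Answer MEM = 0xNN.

prologue: push r0 → mem[0xc3]=0x1b, sp=0xc3
body[0] add  r3, r4, #47 → r3=0x79
body[1] sub  r2, r2, r0 → r2=0xe2
body[2] mov  r0, r5 → r0=0x98
body[3] add  r3, r5, #23 → r3=0xaf
epilogue: pop r0=0x1b, sp=0xc4
prologue pushed ['r0'] at ['0xc3']

MEM = 0x1b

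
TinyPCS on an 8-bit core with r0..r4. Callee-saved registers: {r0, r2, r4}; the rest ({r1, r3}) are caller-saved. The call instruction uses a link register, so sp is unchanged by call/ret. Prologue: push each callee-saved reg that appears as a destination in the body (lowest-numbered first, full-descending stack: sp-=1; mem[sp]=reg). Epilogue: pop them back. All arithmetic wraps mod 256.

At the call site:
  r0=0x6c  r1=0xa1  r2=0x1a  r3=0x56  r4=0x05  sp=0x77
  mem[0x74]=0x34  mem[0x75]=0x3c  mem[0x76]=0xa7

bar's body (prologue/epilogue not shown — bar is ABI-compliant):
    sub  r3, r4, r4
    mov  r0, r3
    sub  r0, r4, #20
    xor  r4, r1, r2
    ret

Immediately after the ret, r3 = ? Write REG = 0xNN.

REG = 0x00

prologue: push r0 -> mem[0x76]=0x6c, sp=0x76
prologue: push r4 -> mem[0x75]=0x05, sp=0x75
body[0] sub  r3, r4, r4 -> r3=0x00
body[1] mov  r0, r3 -> r0=0x00
body[2] sub  r0, r4, #20 -> r0=0xf1
body[3] xor  r4, r1, r2 -> r4=0xbb
epilogue: pop r4=0x05, sp=0x76
epilogue: pop r0=0x6c, sp=0x77
r3 is caller-saved -> body value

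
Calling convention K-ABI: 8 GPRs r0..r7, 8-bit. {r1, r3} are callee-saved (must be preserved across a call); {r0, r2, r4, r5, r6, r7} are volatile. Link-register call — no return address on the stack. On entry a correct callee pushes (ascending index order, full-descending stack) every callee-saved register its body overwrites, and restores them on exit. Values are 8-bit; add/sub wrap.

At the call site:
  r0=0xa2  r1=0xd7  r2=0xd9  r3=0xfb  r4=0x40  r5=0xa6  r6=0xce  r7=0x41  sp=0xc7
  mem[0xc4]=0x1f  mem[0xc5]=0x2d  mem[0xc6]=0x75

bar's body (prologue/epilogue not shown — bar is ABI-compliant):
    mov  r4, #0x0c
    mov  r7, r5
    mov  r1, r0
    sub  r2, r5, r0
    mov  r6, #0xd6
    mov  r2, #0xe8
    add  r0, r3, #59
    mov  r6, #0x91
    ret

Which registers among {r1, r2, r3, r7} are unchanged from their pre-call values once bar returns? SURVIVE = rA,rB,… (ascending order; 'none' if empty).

prologue: push r1 → mem[0xc6]=0xd7, sp=0xc6
body[0] mov  r4, #0x0c → r4=0x0c
body[1] mov  r7, r5 → r7=0xa6
body[2] mov  r1, r0 → r1=0xa2
body[3] sub  r2, r5, r0 → r2=0x04
body[4] mov  r6, #0xd6 → r6=0xd6
body[5] mov  r2, #0xe8 → r2=0xe8
body[6] add  r0, r3, #59 → r0=0x36
body[7] mov  r6, #0x91 → r6=0x91
epilogue: pop r1=0xd7, sp=0xc7
r1: callee-saved, written=True
r2: caller-saved, written=True
r3: callee-saved, written=False
r7: caller-saved, written=True

SURVIVE = r1,r3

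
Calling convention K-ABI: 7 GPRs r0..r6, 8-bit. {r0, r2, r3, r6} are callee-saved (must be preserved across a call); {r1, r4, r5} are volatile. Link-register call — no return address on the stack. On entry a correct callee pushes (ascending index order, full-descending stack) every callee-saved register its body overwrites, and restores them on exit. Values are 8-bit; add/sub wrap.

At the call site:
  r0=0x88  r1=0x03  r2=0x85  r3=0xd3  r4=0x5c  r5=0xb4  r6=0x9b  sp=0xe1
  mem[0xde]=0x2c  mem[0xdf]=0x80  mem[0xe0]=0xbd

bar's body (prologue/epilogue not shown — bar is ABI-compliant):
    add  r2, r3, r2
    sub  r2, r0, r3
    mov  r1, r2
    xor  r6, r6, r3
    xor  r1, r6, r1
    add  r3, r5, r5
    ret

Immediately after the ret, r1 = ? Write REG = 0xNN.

REG = 0xfd

prologue: push r2 → mem[0xe0]=0x85, sp=0xe0
prologue: push r3 → mem[0xdf]=0xd3, sp=0xdf
prologue: push r6 → mem[0xde]=0x9b, sp=0xde
body[0] add  r2, r3, r2 → r2=0x58
body[1] sub  r2, r0, r3 → r2=0xb5
body[2] mov  r1, r2 → r1=0xb5
body[3] xor  r6, r6, r3 → r6=0x48
body[4] xor  r1, r6, r1 → r1=0xfd
body[5] add  r3, r5, r5 → r3=0x68
epilogue: pop r6=0x9b, sp=0xdf
epilogue: pop r3=0xd3, sp=0xe0
epilogue: pop r2=0x85, sp=0xe1
r1 is caller-saved → body value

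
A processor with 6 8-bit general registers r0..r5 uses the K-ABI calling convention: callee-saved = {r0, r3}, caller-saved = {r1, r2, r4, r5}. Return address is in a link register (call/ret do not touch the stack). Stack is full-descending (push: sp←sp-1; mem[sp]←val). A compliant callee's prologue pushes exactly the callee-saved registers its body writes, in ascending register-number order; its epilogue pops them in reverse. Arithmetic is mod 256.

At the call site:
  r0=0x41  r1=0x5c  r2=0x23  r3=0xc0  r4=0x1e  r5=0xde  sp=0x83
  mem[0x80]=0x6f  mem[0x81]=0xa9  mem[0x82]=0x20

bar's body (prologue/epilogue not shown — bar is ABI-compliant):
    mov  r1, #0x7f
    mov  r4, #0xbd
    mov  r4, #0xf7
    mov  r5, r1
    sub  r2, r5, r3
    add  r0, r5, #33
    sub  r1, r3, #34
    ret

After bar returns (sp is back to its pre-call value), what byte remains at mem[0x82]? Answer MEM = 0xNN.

prologue: push r0 → mem[0x82]=0x41, sp=0x82
body[0] mov  r1, #0x7f → r1=0x7f
body[1] mov  r4, #0xbd → r4=0xbd
body[2] mov  r4, #0xf7 → r4=0xf7
body[3] mov  r5, r1 → r5=0x7f
body[4] sub  r2, r5, r3 → r2=0xbf
body[5] add  r0, r5, #33 → r0=0xa0
body[6] sub  r1, r3, #34 → r1=0x9e
epilogue: pop r0=0x41, sp=0x83
prologue pushed ['r0'] at ['0x82']

MEM = 0x41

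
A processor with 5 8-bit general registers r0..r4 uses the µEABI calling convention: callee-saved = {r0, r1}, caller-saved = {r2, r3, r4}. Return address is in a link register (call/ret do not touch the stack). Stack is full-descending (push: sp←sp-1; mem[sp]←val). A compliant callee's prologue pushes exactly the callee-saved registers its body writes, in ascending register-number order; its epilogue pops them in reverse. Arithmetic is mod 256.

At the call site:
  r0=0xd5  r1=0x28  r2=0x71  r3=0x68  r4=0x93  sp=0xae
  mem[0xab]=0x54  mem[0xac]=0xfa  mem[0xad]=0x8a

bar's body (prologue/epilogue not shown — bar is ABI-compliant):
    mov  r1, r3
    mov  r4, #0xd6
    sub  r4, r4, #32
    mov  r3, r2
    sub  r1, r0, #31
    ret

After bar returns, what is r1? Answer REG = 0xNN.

prologue: push r1 → mem[0xad]=0x28, sp=0xad
body[0] mov  r1, r3 → r1=0x68
body[1] mov  r4, #0xd6 → r4=0xd6
body[2] sub  r4, r4, #32 → r4=0xb6
body[3] mov  r3, r2 → r3=0x71
body[4] sub  r1, r0, #31 → r1=0xb6
epilogue: pop r1=0x28, sp=0xae
r1 is callee-saved → restored

REG = 0x28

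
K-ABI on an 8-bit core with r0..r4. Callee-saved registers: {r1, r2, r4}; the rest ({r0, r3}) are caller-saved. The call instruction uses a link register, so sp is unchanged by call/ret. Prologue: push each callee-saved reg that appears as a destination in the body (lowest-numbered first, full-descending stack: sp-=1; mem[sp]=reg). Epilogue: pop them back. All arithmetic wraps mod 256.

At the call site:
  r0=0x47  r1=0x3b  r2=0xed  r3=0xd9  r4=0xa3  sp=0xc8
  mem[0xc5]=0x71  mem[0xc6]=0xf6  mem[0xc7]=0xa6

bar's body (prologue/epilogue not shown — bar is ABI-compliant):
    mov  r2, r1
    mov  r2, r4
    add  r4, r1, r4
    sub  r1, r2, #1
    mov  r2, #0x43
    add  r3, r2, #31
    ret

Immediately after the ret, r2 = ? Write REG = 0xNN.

REG = 0xed

prologue: push r1 → mem[0xc7]=0x3b, sp=0xc7
prologue: push r2 → mem[0xc6]=0xed, sp=0xc6
prologue: push r4 → mem[0xc5]=0xa3, sp=0xc5
body[0] mov  r2, r1 → r2=0x3b
body[1] mov  r2, r4 → r2=0xa3
body[2] add  r4, r1, r4 → r4=0xde
body[3] sub  r1, r2, #1 → r1=0xa2
body[4] mov  r2, #0x43 → r2=0x43
body[5] add  r3, r2, #31 → r3=0x62
epilogue: pop r4=0xa3, sp=0xc6
epilogue: pop r2=0xed, sp=0xc7
epilogue: pop r1=0x3b, sp=0xc8
r2 is callee-saved → restored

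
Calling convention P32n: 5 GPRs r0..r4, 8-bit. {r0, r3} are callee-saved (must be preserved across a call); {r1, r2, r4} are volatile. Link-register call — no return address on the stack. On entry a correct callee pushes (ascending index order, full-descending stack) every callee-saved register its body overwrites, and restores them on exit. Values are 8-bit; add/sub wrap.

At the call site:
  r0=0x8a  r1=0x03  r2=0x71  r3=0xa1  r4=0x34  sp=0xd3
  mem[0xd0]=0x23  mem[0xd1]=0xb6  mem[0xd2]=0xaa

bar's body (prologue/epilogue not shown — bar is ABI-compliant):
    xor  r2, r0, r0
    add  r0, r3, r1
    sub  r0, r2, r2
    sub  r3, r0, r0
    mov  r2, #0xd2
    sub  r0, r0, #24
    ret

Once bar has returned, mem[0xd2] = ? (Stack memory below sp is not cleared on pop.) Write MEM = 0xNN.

prologue: push r0 -> mem[0xd2]=0x8a, sp=0xd2
prologue: push r3 -> mem[0xd1]=0xa1, sp=0xd1
body[0] xor  r2, r0, r0 -> r2=0x00
body[1] add  r0, r3, r1 -> r0=0xa4
body[2] sub  r0, r2, r2 -> r0=0x00
body[3] sub  r3, r0, r0 -> r3=0x00
body[4] mov  r2, #0xd2 -> r2=0xd2
body[5] sub  r0, r0, #24 -> r0=0xe8
epilogue: pop r3=0xa1, sp=0xd2
epilogue: pop r0=0x8a, sp=0xd3
prologue pushed ['r0', 'r3'] at ['0xd2', '0xd1']

MEM = 0x8a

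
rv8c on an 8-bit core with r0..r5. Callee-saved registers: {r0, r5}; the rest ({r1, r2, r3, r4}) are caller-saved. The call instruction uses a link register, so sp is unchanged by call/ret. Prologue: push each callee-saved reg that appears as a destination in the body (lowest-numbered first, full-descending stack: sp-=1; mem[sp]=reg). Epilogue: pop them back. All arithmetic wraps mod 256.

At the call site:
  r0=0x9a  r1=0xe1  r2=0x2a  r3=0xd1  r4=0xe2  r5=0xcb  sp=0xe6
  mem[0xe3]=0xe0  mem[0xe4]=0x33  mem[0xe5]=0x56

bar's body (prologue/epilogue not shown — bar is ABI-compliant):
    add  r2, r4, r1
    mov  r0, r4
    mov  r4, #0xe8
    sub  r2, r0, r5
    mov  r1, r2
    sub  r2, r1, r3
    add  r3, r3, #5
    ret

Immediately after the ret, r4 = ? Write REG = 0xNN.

REG = 0xe8

prologue: push r0 → mem[0xe5]=0x9a, sp=0xe5
body[0] add  r2, r4, r1 → r2=0xc3
body[1] mov  r0, r4 → r0=0xe2
body[2] mov  r4, #0xe8 → r4=0xe8
body[3] sub  r2, r0, r5 → r2=0x17
body[4] mov  r1, r2 → r1=0x17
body[5] sub  r2, r1, r3 → r2=0x46
body[6] add  r3, r3, #5 → r3=0xd6
epilogue: pop r0=0x9a, sp=0xe6
r4 is caller-saved → body value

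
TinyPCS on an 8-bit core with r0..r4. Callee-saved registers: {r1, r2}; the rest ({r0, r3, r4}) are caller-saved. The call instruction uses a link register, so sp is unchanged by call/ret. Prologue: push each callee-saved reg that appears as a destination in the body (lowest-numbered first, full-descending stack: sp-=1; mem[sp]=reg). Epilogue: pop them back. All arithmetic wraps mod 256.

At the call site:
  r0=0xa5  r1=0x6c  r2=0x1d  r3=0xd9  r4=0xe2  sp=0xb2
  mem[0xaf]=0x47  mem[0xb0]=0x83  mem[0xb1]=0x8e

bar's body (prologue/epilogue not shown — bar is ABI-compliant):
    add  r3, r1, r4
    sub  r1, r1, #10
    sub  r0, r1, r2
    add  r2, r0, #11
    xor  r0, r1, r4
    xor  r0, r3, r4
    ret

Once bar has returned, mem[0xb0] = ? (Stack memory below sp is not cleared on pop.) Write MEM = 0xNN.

MEM = 0x1d

prologue: push r1 -> mem[0xb1]=0x6c, sp=0xb1
prologue: push r2 -> mem[0xb0]=0x1d, sp=0xb0
body[0] add  r3, r1, r4 -> r3=0x4e
body[1] sub  r1, r1, #10 -> r1=0x62
body[2] sub  r0, r1, r2 -> r0=0x45
body[3] add  r2, r0, #11 -> r2=0x50
body[4] xor  r0, r1, r4 -> r0=0x80
body[5] xor  r0, r3, r4 -> r0=0xac
epilogue: pop r2=0x1d, sp=0xb1
epilogue: pop r1=0x6c, sp=0xb2
prologue pushed ['r1', 'r2'] at ['0xb1', '0xb0']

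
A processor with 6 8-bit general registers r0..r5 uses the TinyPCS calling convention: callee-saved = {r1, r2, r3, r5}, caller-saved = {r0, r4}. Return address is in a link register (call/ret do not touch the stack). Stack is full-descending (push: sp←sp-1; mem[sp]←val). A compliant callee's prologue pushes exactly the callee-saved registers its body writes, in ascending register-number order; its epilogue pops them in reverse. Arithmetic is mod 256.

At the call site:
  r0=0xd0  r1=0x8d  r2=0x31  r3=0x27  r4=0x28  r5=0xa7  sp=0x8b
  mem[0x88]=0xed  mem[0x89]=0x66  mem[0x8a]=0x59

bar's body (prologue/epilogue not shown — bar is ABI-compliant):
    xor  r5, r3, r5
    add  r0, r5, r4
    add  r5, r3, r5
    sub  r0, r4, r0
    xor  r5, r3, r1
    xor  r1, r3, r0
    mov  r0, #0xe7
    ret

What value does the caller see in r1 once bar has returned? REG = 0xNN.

REG = 0x8d

prologue: push r1 → mem[0x8a]=0x8d, sp=0x8a
prologue: push r5 → mem[0x89]=0xa7, sp=0x89
body[0] xor  r5, r3, r5 → r5=0x80
body[1] add  r0, r5, r4 → r0=0xa8
body[2] add  r5, r3, r5 → r5=0xa7
body[3] sub  r0, r4, r0 → r0=0x80
body[4] xor  r5, r3, r1 → r5=0xaa
body[5] xor  r1, r3, r0 → r1=0xa7
body[6] mov  r0, #0xe7 → r0=0xe7
epilogue: pop r5=0xa7, sp=0x8a
epilogue: pop r1=0x8d, sp=0x8b
r1 is callee-saved → restored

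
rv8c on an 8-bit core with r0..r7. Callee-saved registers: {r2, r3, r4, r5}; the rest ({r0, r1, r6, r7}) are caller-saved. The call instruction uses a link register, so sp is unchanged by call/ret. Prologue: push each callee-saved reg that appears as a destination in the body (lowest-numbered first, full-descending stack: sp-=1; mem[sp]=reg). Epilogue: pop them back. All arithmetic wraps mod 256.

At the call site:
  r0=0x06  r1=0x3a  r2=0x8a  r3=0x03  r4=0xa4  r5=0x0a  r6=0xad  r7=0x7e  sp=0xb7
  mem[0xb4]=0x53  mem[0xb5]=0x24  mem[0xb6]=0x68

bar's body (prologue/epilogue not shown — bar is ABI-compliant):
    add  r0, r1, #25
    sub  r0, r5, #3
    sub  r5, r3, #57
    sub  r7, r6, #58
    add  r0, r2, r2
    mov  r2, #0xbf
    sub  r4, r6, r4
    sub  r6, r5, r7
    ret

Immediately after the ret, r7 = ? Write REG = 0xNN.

prologue: push r2 → mem[0xb6]=0x8a, sp=0xb6
prologue: push r4 → mem[0xb5]=0xa4, sp=0xb5
prologue: push r5 → mem[0xb4]=0x0a, sp=0xb4
body[0] add  r0, r1, #25 → r0=0x53
body[1] sub  r0, r5, #3 → r0=0x07
body[2] sub  r5, r3, #57 → r5=0xca
body[3] sub  r7, r6, #58 → r7=0x73
body[4] add  r0, r2, r2 → r0=0x14
body[5] mov  r2, #0xbf → r2=0xbf
body[6] sub  r4, r6, r4 → r4=0x09
body[7] sub  r6, r5, r7 → r6=0x57
epilogue: pop r5=0x0a, sp=0xb5
epilogue: pop r4=0xa4, sp=0xb6
epilogue: pop r2=0x8a, sp=0xb7
r7 is caller-saved → body value

REG = 0x73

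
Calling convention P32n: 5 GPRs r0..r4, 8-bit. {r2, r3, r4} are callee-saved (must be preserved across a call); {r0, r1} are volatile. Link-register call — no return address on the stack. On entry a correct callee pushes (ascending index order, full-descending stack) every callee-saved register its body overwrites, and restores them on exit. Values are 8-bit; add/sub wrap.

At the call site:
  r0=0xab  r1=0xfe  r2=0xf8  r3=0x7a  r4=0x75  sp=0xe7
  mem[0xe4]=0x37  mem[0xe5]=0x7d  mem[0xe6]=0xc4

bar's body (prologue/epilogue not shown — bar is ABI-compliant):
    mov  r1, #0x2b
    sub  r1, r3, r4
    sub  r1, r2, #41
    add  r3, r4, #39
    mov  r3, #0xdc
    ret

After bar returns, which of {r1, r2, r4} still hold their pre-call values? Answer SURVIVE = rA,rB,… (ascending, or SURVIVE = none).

prologue: push r3 → mem[0xe6]=0x7a, sp=0xe6
body[0] mov  r1, #0x2b → r1=0x2b
body[1] sub  r1, r3, r4 → r1=0x05
body[2] sub  r1, r2, #41 → r1=0xcf
body[3] add  r3, r4, #39 → r3=0x9c
body[4] mov  r3, #0xdc → r3=0xdc
epilogue: pop r3=0x7a, sp=0xe7
r1: caller-saved, written=True
r2: callee-saved, written=False
r4: callee-saved, written=False

SURVIVE = r2,r4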